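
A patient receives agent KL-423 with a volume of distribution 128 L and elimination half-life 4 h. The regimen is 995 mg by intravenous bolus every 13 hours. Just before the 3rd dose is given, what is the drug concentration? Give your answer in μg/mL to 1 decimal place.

f = (1/2)^(τ/t½) = (1/2)^(13/4) ≈ 0.1051.
C₀ = D/Vd = 995/128 ≈ 7.773 μg/mL.
Before the 3rd dose, 2 doses have been given. Superposition: Cmin = C₀·(f + f²).
≈ 7.773 × (0.1051 + 0.0110) ≈ 7.773 × 0.1161 ≈ 0.902 μg/mL.

0.9 μg/mL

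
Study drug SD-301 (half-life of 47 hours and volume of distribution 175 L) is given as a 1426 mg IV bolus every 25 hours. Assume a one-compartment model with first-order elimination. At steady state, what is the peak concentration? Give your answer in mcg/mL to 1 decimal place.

k = ln2/t½ = ln2/47 ≈ 0.014748 h⁻¹; fraction remaining f = e^(−kτ) = e^(−0.014748×25) ≈ 0.6916.
Accumulation ratio R = 1/(1 − f) ≈ 1/0.3084 ≈ 3.2425.
Single-dose peak C₀ = D/Vd = 1426/175 ≈ 8.149 mcg/mL.
Steady-state peak Cmax,ss = C₀·R ≈ 8.149 × 3.2425 ≈ 26.423 mcg/mL.

26.4 mcg/mL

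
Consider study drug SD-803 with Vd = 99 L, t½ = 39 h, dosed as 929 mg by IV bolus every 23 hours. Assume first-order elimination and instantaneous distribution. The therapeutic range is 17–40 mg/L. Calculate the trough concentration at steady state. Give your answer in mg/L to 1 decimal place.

18.6 mg/L

k = ln2/t½ = ln2/39 ≈ 0.017773 h⁻¹; fraction remaining f = e^(−kτ) = e^(−0.017773×23) ≈ 0.6645.
Accumulation ratio R = 1/(1 − f) ≈ 1/0.3355 ≈ 2.9806.
Single-dose peak C₀ = D/Vd = 929/99 ≈ 9.384 mg/L.
Steady-state peak Cmax,ss = C₀·R ≈ 9.384 × 2.9806 ≈ 27.970 mg/L.
Steady-state trough Cmin,ss = Cmax,ss·f ≈ 27.970 × 0.6645 ≈ 18.586 mg/L.
Trough 18.6 mg/L vs MEC 17 mg/L: adequate.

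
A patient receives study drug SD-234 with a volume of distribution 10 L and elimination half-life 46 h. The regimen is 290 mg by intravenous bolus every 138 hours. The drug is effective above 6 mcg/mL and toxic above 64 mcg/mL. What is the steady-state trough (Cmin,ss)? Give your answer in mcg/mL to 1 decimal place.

τ = 138 h = 3 half-lives, so f = (1/2)^3 = 0.125.
Accumulation ratio R = 1/(1 − f) = 1/0.875 = 8/7.
Single-dose peak C₀ = D/Vd = 290/10 = 29 mcg/mL.
Steady-state peak Cmax,ss = C₀·R = 29 × 8/7 ≈ 33.143 mcg/mL.
Steady-state trough Cmin,ss = Cmax,ss·f ≈ 33.143 × 0.125 ≈ 4.143 mcg/mL.
Trough 4.1 mcg/mL vs MEC 6 mcg/mL: subtherapeutic.

4.1 mcg/mL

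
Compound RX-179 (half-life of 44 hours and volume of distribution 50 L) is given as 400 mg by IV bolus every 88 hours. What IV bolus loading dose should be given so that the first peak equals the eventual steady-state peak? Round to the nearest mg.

533 mg

f = (1/2)^(88/44) ≈ 0.250000; accumulation ratio R = 1/(1−f) ≈ 1.33333.
Loading dose to hit Cmax,ss on first dose: D_load = D_maint·R ≈ 400 × 1.33333 ≈ 533.33 mg.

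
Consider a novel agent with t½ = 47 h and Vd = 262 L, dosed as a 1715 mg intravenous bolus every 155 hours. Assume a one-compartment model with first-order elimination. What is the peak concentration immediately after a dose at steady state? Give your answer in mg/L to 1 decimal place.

τ/t½ = 155/47 ≈ 3.2979, so fraction remaining f = (1/2)^(155/47) ≈ 0.1017.
At steady state, accumulation factor R = 1/(1 − e^(−kτ)) ≈ 1.1132.
Single-dose peak C₀ = D/Vd = 1715/262 ≈ 6.546 mg/L.
Steady-state peak Cmax,ss = C₀·R ≈ 6.546 × 1.1132 ≈ 7.287 mg/L.

7.3 mg/L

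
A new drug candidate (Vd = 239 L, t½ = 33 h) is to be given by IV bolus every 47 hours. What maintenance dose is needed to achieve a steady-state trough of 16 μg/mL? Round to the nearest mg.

τ/t½ = 47/33 ≈ 1.4242, so f = (1/2)^(47/33) ≈ 0.372615.
Cmin,ss = (D/Vd)·f/(1−f), so D = Cmin,ss·Vd·(1−f)/f.
D = 16 × 239 × (1−f)/f ≈ 16 × 239 × 1.68374 ≈ 6438.62 mg.

6439 mg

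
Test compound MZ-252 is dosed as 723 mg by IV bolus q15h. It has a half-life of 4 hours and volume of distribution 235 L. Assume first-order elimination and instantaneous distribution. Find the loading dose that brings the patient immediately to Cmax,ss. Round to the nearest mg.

f = (1/2)^(15/4) ≈ 0.074325; accumulation ratio R = 1/(1−f) ≈ 1.08029.
Loading dose to hit Cmax,ss on first dose: D_load = D_maint·R ≈ 723 × 1.08029 ≈ 781.05 mg.

781 mg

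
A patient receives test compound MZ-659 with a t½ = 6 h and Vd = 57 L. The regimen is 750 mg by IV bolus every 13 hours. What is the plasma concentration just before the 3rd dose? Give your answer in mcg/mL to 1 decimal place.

3.6 mcg/mL

f = (1/2)^(τ/t½) = (1/2)^(13/6) ≈ 0.2227.
C₀ = D/Vd = 750/57 ≈ 13.158 mcg/mL.
Before the 3rd dose, 2 doses have been given. Superposition: Cmin = C₀·(f + f²).
≈ 13.158 × (0.2227 + 0.0496) ≈ 13.158 × 0.2723 ≈ 3.583 mcg/mL.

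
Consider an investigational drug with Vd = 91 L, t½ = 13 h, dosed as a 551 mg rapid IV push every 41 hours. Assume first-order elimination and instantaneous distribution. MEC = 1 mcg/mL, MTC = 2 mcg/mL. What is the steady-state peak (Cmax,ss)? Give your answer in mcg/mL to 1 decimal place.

6.8 mcg/mL

τ/t½ = 41/13 ≈ 3.1538, so fraction remaining f = (1/2)^(41/13) ≈ 0.1124.
At steady state, accumulation factor R = 1/(1 − e^(−kτ)) ≈ 1.1266.
Single-dose peak C₀ = D/Vd = 551/91 ≈ 6.055 mcg/mL.
Steady-state peak Cmax,ss = C₀·R ≈ 6.055 × 1.1266 ≈ 6.822 mcg/mL.
Peak 6.8 mcg/mL vs MTC 2 mcg/mL: exceeds toxic threshold.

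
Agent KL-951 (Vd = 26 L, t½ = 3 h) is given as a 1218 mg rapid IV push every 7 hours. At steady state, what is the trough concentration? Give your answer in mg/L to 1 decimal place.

Over one 7-h interval, 7/3 ≈ 2.3333 half-lives elapse, leaving f ≈ 0.1984 of each dose.
Accumulation ratio R = 1/(1 − f) ≈ 1/0.8016 ≈ 1.2475.
Single-dose peak C₀ = D/Vd = 1218/26 ≈ 46.846 mg/L.
Steady-state peak Cmax,ss = C₀·R ≈ 46.846 × 1.2475 ≈ 58.440 mg/L.
One interval later, Cmin,ss = Cmax,ss·e^(−kτ) ≈ 58.440 × 0.1984 ≈ 11.594 mg/L.

11.6 mg/L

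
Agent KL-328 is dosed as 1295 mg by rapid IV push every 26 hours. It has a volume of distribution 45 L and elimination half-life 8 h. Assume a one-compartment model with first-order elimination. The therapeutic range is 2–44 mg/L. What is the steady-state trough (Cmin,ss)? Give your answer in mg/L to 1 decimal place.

3.4 mg/L

Over one 26-h interval, 26/8 ≈ 3.25 half-lives elapse, leaving f ≈ 0.1051 of each dose.
Accumulation ratio R = 1/(1 − f) ≈ 1/0.8949 ≈ 1.1174.
Each bolus raises the concentration by D/Vd = 1295/45 ≈ 28.778 mg/L.
Steady-state peak Cmax,ss = C₀·R ≈ 28.778 × 1.1174 ≈ 32.157 mg/L.
Steady-state trough Cmin,ss = Cmax,ss·f ≈ 32.157 × 0.1051 ≈ 3.380 mg/L.
Trough 3.4 mg/L vs MEC 2 mg/L: adequate.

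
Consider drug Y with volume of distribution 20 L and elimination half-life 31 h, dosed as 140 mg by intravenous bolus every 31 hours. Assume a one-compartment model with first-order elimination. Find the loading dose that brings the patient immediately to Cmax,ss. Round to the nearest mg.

f = (1/2)^(31/31) ≈ 0.500000; accumulation ratio R = 1/(1−f) ≈ 2.00000.
Loading dose to hit Cmax,ss on first dose: D_load = D_maint·R ≈ 140 × 2.00000 ≈ 280.00 mg.

280 mg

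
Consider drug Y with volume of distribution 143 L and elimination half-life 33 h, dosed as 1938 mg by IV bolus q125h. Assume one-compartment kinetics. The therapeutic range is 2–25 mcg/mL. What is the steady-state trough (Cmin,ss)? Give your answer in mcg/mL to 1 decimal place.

τ/t½ = 125/33 ≈ 3.7879, so fraction remaining f = (1/2)^(125/33) ≈ 0.0724.
At steady state, accumulation factor R = 1/(1 − e^(−kτ)) ≈ 1.0781.
Each bolus raises the concentration by D/Vd = 1938/143 ≈ 13.552 mcg/mL.
Cmax,ss = C₀/(1 − f) ≈ 13.552/0.9276 ≈ 14.610 mcg/mL.
One interval later, Cmin,ss = Cmax,ss·e^(−kτ) ≈ 14.610 × 0.0724 ≈ 1.058 mcg/mL.
Trough 1.1 mcg/mL vs MEC 2 mcg/mL: subtherapeutic.

1.1 mcg/mL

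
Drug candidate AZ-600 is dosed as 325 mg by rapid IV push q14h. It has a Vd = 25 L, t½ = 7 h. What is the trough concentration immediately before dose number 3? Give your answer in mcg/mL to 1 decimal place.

4.1 mcg/mL

f = (1/2)^(τ/t½) = (1/2)^(14/7) ≈ 0.2500.
C₀ = D/Vd = 325/25 ≈ 13.000 mcg/mL.
Before the 3rd dose, 2 doses have been given. Superposition: Cmin = C₀·(f + f²).
≈ 13.000 × (0.2500 + 0.0625) ≈ 13.000 × 0.3125 ≈ 4.062 mcg/mL.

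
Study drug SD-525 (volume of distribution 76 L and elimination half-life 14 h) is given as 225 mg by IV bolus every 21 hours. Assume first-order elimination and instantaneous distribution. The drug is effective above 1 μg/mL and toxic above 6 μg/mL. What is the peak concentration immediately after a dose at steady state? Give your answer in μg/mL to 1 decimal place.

Over one 21-h interval, 21/14 ≈ 1.5 half-lives elapse, leaving f ≈ 0.3536 of each dose.
Accumulation ratio R = 1/(1 − f) ≈ 1/0.6464 ≈ 1.5470.
Single-dose peak C₀ = D/Vd = 225/76 ≈ 2.961 μg/mL.
Steady-state peak Cmax,ss = C₀·R ≈ 2.961 × 1.5470 ≈ 4.581 μg/mL.
Peak 4.6 μg/mL vs MTC 6 μg/mL: below toxic threshold.

4.6 μg/mL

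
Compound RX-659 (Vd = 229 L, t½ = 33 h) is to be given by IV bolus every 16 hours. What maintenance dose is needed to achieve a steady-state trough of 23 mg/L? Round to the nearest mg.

2104 mg

τ/t½ = 16/33 ≈ 0.48485, so f = (1/2)^(16/33) ≈ 0.714572.
Cmin,ss = (D/Vd)·f/(1−f), so D = Cmin,ss·Vd·(1−f)/f.
D = 23 × 229 × (1−f)/f ≈ 23 × 229 × 0.39944 ≈ 2103.85 mg.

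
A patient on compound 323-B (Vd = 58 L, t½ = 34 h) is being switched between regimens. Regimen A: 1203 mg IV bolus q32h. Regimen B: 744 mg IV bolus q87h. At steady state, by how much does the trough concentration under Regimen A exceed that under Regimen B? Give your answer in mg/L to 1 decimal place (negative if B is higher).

Regimen A: f = (1/2)^(32/34) ≈ 0.5208; Cmin,ss = (1203/58)·f/(1−f) ≈ 22.542 mg/L.
Regimen B: f = (1/2)^(87/34) ≈ 0.1697; Cmin,ss = (744/58)·f/(1−f) ≈ 2.622 mg/L.
Difference ≈ 22.542 − 2.622 ≈ 19.920 mg/L.

19.9 mg/L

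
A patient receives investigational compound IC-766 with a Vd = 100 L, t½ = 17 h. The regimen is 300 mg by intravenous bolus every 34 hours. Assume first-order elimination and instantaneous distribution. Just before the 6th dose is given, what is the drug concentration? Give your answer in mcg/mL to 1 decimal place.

f = (1/2)^(τ/t½) = (1/2)^(34/17) ≈ 0.2500.
C₀ = D/Vd = 300/100 ≈ 3.000 mcg/mL.
Before the 6th dose, 5 doses have been given. Superposition: Cmin = C₀·(f + f² + … + f^5).
≈ 3.000 × (0.2500 + 0.0625 + 0.0156 + 0.0039 + 0.0010) ≈ 3.000 × 0.3330 ≈ 0.999 mcg/mL.

1.0 mcg/mL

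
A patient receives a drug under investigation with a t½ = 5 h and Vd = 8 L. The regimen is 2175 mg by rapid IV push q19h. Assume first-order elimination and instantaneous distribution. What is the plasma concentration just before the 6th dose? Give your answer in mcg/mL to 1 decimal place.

f = (1/2)^(τ/t½) = (1/2)^(19/5) ≈ 0.0718.
C₀ = D/Vd = 2175/8 ≈ 271.875 mcg/mL.
Before the 6th dose, 5 doses have been given. Superposition: Cmin = C₀·(f + f² + … + f^5).
≈ 271.875 × (0.0718 + 0.0052 + 0.0004 + 0.0000 + 0.0000) ≈ 271.875 × 0.0774 ≈ 21.043 mcg/mL.

21.0 mcg/mL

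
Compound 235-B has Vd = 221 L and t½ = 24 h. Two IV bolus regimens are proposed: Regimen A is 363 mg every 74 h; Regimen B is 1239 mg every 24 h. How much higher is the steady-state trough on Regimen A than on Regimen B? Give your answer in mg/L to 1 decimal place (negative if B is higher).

-5.4 mg/L

Regimen A: f = (1/2)^(74/24) ≈ 0.1180; Cmin,ss = (363/221)·f/(1−f) ≈ 0.220 mg/L.
Regimen B: f = (1/2)^(24/24) ≈ 0.5000; Cmin,ss = (1239/221)·f/(1−f) ≈ 5.606 mg/L.
Difference ≈ 0.220 − 5.606 ≈ -5.386 mg/L.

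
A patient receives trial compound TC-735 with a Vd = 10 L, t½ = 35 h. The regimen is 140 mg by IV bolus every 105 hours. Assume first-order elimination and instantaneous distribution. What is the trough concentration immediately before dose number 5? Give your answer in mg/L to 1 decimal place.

f = (1/2)^(τ/t½) = (1/2)^(105/35) ≈ 0.1250.
C₀ = D/Vd = 140/10 ≈ 14.000 mg/L.
Before the 5th dose, 4 doses have been given. Superposition: Cmin = C₀·(f + f² + … + f^4).
≈ 14.000 × (0.1250 + 0.0156 + 0.0020 + 0.0002) ≈ 14.000 × 0.1428 ≈ 1.999 mg/L.

2.0 mg/L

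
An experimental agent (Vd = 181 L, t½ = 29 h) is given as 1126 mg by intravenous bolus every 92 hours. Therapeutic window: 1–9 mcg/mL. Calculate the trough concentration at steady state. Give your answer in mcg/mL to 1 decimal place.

k = ln2/t½ = ln2/29 ≈ 0.023902 h⁻¹; fraction remaining f = e^(−kτ) = e^(−0.023902×92) ≈ 0.1109.
Each bolus raises the concentration by D/Vd = 1126/181 ≈ 6.221 mcg/mL.
Steady-state trough Cmin,ss = C₀·f/(1−f) ≈ 6.221 × 0.1109/0.8891 ≈ 0.776 mcg/mL.
Trough 0.8 mcg/mL vs MEC 1 mcg/mL: subtherapeutic.

0.8 mcg/mL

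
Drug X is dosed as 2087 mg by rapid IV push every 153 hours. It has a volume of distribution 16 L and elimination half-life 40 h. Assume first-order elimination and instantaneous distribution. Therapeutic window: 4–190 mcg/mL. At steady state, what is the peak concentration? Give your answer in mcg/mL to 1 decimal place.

140.3 mcg/mL

Over one 153-h interval, 153/40 ≈ 3.825 half-lives elapse, leaving f ≈ 0.0706 of each dose.
At steady state, accumulation factor R = 1/(1 − e^(−kτ)) ≈ 1.0760.
Single-dose peak C₀ = D/Vd = 2087/16 ≈ 130.438 mcg/mL.
Cmax,ss = C₀/(1 − f) ≈ 130.438/0.9294 ≈ 140.346 mcg/mL.
Peak 140.3 mcg/mL vs MTC 190 mcg/mL: below toxic threshold.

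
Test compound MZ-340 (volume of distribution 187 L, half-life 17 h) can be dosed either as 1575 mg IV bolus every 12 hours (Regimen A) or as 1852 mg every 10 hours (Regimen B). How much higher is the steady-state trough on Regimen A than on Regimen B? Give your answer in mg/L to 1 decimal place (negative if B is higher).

-6.3 mg/L

Regimen A: f = (1/2)^(12/17) ≈ 0.6131; Cmin,ss = (1575/187)·f/(1−f) ≈ 13.347 mg/L.
Regimen B: f = (1/2)^(10/17) ≈ 0.6652; Cmin,ss = (1852/187)·f/(1−f) ≈ 19.677 mg/L.
Difference ≈ 13.347 − 19.677 ≈ -6.330 mg/L.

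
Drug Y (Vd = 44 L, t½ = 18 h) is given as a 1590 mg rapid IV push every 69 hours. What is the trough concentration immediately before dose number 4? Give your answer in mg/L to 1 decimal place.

f = (1/2)^(τ/t½) = (1/2)^(69/18) ≈ 0.0702.
C₀ = D/Vd = 1590/44 ≈ 36.136 mg/L.
Before the 4th dose, 3 doses have been given. Superposition: Cmin = C₀·(f + f² + … + f^3).
≈ 36.136 × (0.0702 + 0.0049 + 0.0003) ≈ 36.136 × 0.0754 ≈ 2.725 mg/L.

2.7 mg/L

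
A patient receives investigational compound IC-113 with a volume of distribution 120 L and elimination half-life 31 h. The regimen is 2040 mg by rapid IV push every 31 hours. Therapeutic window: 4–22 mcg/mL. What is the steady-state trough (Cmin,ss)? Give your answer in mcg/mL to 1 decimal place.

The dosing interval is 1 half-life, so f = 2^(−1) = 0.5.
At steady state, R = 1/(1 − 0.5) = 2/1.
Single-dose peak C₀ = D/Vd = 2040/120 = 17 mcg/mL.
Steady-state peak Cmax,ss = C₀·R = 17 × 2/1 ≈ 34.000 mcg/mL.
Steady-state trough Cmin,ss = Cmax,ss·f ≈ 34.000 × 0.5 ≈ 17.000 mcg/mL.
Trough 17.0 mcg/mL vs MEC 4 mcg/mL: adequate.

17.0 mcg/mL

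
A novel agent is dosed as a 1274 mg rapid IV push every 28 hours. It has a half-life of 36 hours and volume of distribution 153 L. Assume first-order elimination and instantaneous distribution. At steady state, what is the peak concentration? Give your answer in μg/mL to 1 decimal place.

20.0 μg/mL

Over one 28-h interval, 28/36 ≈ 0.77778 half-lives elapse, leaving f ≈ 0.5833 of each dose.
Accumulation ratio R = 1/(1 − f) ≈ 1/0.4167 ≈ 2.3998.
Single-dose peak C₀ = D/Vd = 1274/153 ≈ 8.327 μg/mL.
Steady-state peak Cmax,ss = C₀·R ≈ 8.327 × 2.3998 ≈ 19.983 μg/mL.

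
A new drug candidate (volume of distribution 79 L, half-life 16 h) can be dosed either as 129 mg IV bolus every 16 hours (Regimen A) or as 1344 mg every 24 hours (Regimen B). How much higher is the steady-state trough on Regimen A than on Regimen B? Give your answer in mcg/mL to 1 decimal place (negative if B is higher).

-7.7 mcg/mL

Regimen A: f = (1/2)^(16/16) ≈ 0.5000; Cmin,ss = (129/79)·f/(1−f) ≈ 1.633 mcg/mL.
Regimen B: f = (1/2)^(24/16) ≈ 0.3536; Cmin,ss = (1344/79)·f/(1−f) ≈ 9.306 mcg/mL.
Difference ≈ 1.633 − 9.306 ≈ -7.673 mcg/mL.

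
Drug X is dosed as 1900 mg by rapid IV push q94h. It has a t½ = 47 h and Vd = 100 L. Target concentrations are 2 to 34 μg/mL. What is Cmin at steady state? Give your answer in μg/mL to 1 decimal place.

6.3 μg/mL

τ = 94 h = 2 half-lives, so f = (1/2)^2 = 0.25.
At steady state, R = 1/(1 − 0.25) = 4/3.
Single-dose peak C₀ = D/Vd = 1900/100 = 19 μg/mL.
Steady-state peak Cmax,ss = C₀·R = 19 × 4/3 ≈ 25.333 μg/mL.
Steady-state trough Cmin,ss = Cmax,ss·f ≈ 25.333 × 0.25 ≈ 6.333 μg/mL.
Trough 6.3 μg/mL vs MEC 2 μg/mL: adequate.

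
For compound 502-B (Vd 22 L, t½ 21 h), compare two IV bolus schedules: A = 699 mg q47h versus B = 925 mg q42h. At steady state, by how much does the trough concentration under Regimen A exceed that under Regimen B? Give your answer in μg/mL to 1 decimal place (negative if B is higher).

-5.5 μg/mL

Regimen A: f = (1/2)^(47/21) ≈ 0.2120; Cmin,ss = (699/22)·f/(1−f) ≈ 8.548 μg/mL.
Regimen B: f = (1/2)^(42/21) ≈ 0.2500; Cmin,ss = (925/22)·f/(1−f) ≈ 14.015 μg/mL.
Difference ≈ 8.548 − 14.015 ≈ -5.467 μg/mL.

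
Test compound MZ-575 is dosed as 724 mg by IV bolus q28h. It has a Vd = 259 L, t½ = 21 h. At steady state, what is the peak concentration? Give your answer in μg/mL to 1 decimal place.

4.6 μg/mL

Over one 28-h interval, 28/21 ≈ 1.3333 half-lives elapse, leaving f ≈ 0.3969 of each dose.
Accumulation ratio R = 1/(1 − f) ≈ 1/0.6031 ≈ 1.6581.
Single-dose peak C₀ = D/Vd = 724/259 ≈ 2.795 μg/mL.
Steady-state peak Cmax,ss = C₀·R ≈ 2.795 × 1.6581 ≈ 4.634 μg/mL.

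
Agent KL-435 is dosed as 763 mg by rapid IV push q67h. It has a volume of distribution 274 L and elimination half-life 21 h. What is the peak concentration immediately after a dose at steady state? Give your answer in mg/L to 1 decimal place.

Over one 67-h interval, 67/21 ≈ 3.1905 half-lives elapse, leaving f ≈ 0.1095 of each dose.
Accumulation ratio R = 1/(1 − f) ≈ 1/0.8905 ≈ 1.1230.
Each bolus raises the concentration by D/Vd = 763/274 ≈ 2.785 mg/L.
Cmax,ss = C₀/(1 − f) ≈ 2.785/0.8905 ≈ 3.127 mg/L.

3.1 mg/L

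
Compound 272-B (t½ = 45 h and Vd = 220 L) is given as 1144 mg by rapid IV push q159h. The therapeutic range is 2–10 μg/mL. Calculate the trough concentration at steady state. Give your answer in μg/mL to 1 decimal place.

0.5 μg/mL

τ/t½ = 159/45 ≈ 3.5333, so fraction remaining f = (1/2)^(159/45) ≈ 0.0864.
At steady state, accumulation factor R = 1/(1 − e^(−kτ)) ≈ 1.0946.
Single-dose peak C₀ = D/Vd = 1144/220 ≈ 5.200 μg/mL.
Steady-state peak Cmax,ss = C₀·R ≈ 5.200 × 1.0946 ≈ 5.692 μg/mL.
One interval later, Cmin,ss = Cmax,ss·e^(−kτ) ≈ 5.692 × 0.0864 ≈ 0.492 μg/mL.
Trough 0.5 μg/mL vs MEC 2 μg/mL: subtherapeutic.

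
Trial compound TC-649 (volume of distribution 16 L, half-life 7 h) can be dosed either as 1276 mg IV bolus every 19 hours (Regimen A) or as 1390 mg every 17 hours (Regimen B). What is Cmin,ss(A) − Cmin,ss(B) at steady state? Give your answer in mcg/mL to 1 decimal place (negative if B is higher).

-5.5 mcg/mL

Regimen A: f = (1/2)^(19/7) ≈ 0.1524; Cmin,ss = (1276/16)·f/(1−f) ≈ 14.339 mcg/mL.
Regimen B: f = (1/2)^(17/7) ≈ 0.1857; Cmin,ss = (1390/16)·f/(1−f) ≈ 19.812 mcg/mL.
Difference ≈ 14.339 − 19.812 ≈ -5.473 mcg/mL.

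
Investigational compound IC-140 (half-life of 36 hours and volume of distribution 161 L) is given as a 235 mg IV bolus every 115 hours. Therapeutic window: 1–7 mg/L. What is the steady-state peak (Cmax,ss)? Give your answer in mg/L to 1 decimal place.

1.6 mg/L

Over one 115-h interval, 115/36 ≈ 3.1944 half-lives elapse, leaving f ≈ 0.1092 of each dose.
Accumulation ratio R = 1/(1 − f) ≈ 1/0.8908 ≈ 1.1226.
Each bolus raises the concentration by D/Vd = 235/161 ≈ 1.460 mg/L.
Cmax,ss = C₀/(1 − f) ≈ 1.460/0.8908 ≈ 1.639 mg/L.
Peak 1.6 mg/L vs MTC 7 mg/L: below toxic threshold.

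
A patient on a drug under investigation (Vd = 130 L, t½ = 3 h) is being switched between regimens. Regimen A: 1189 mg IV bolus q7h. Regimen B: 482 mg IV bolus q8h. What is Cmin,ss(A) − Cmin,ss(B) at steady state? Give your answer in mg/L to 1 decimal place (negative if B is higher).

1.6 mg/L

Regimen A: f = (1/2)^(7/3) ≈ 0.1984; Cmin,ss = (1189/130)·f/(1−f) ≈ 2.264 mg/L.
Regimen B: f = (1/2)^(8/3) ≈ 0.1575; Cmin,ss = (482/130)·f/(1−f) ≈ 0.693 mg/L.
Difference ≈ 2.264 − 0.693 ≈ 1.571 mg/L.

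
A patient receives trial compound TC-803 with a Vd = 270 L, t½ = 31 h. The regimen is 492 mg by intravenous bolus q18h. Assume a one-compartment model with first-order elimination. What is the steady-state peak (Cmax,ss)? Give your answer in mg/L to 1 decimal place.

τ/t½ = 18/31 ≈ 0.58065, so fraction remaining f = (1/2)^(18/31) ≈ 0.6687.
At steady state, accumulation factor R = 1/(1 − e^(−kτ)) ≈ 3.0184.
Each bolus raises the concentration by D/Vd = 492/270 ≈ 1.822 mg/L.
Steady-state peak Cmax,ss = C₀·R ≈ 1.822 × 3.0184 ≈ 5.500 mg/L.

5.5 mg/L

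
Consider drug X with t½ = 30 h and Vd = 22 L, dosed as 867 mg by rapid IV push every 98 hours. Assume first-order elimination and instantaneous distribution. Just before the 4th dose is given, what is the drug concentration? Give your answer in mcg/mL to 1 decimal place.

f = (1/2)^(τ/t½) = (1/2)^(98/30) ≈ 0.1039.
C₀ = D/Vd = 867/22 ≈ 39.409 mcg/mL.
Before the 4th dose, 3 doses have been given. Superposition: Cmin = C₀·(f + f² + … + f^3).
≈ 39.409 × (0.1039 + 0.0108 + 0.0011) ≈ 39.409 × 0.1158 ≈ 4.564 mcg/mL.

4.6 mcg/mL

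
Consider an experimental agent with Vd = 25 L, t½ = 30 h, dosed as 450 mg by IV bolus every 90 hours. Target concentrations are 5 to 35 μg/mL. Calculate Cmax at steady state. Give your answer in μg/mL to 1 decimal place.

20.6 μg/mL

The dosing interval is 3 half-lives, so f = 2^(−3) = 0.125.
Accumulation ratio R = 1/(1 − f) = 1/0.875 = 8/7.
Single-dose peak C₀ = D/Vd = 450/25 = 18 μg/mL.
Steady-state peak Cmax,ss = C₀·R = 18 × 8/7 ≈ 20.571 μg/mL.
Peak 20.6 μg/mL vs MTC 35 μg/mL: below toxic threshold.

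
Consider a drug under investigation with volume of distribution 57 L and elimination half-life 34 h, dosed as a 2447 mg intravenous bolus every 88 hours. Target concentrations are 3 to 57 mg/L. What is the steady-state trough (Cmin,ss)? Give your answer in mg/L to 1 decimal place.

τ/t½ = 88/34 ≈ 2.5882, so fraction remaining f = (1/2)^(88/34) ≈ 0.1663.
Accumulation ratio R = 1/(1 − f) ≈ 1/0.8337 ≈ 1.1995.
Single-dose peak C₀ = D/Vd = 2447/57 ≈ 42.930 mg/L.
Steady-state peak Cmax,ss = C₀·R ≈ 42.930 × 1.1995 ≈ 51.495 mg/L.
Steady-state trough Cmin,ss = Cmax,ss·f ≈ 51.495 × 0.1663 ≈ 8.564 mg/L.
Trough 8.6 mg/L vs MEC 3 mg/L: adequate.

8.6 mg/L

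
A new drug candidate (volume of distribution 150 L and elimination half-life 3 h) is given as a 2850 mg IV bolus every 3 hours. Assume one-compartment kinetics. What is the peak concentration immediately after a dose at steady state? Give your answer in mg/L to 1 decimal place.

38.0 mg/L

τ = 3 h = 1 half-life, so f = (1/2)^1 = 0.5.
Accumulation ratio R = 1/(1 − f) = 1/0.5 = 2/1.
Single-dose peak C₀ = D/Vd = 2850/150 = 19 mg/L.
Steady-state peak Cmax,ss = C₀·R = 19 × 2/1 ≈ 38.000 mg/L.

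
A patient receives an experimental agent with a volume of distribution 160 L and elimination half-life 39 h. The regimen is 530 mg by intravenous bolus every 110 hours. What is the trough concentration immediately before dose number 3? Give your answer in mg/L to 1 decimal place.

f = (1/2)^(τ/t½) = (1/2)^(110/39) ≈ 0.1416.
C₀ = D/Vd = 530/160 ≈ 3.312 mg/L.
Before the 3rd dose, 2 doses have been given. Superposition: Cmin = C₀·(f + f²).
≈ 3.312 × (0.1416 + 0.0201) ≈ 3.312 × 0.1617 ≈ 0.536 mg/L.

0.5 mg/L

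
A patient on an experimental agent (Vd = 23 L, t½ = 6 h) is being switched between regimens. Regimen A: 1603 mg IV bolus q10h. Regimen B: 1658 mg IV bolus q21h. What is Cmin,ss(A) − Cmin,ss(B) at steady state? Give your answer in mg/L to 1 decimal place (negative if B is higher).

Regimen A: f = (1/2)^(10/6) ≈ 0.3150; Cmin,ss = (1603/23)·f/(1−f) ≈ 32.050 mg/L.
Regimen B: f = (1/2)^(21/6) ≈ 0.0884; Cmin,ss = (1658/23)·f/(1−f) ≈ 6.990 mg/L.
Difference ≈ 32.050 − 6.990 ≈ 25.060 mg/L.

25.1 mg/L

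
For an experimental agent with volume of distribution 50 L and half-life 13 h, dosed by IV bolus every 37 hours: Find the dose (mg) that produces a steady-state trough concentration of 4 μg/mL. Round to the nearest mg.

1238 mg

τ/t½ = 37/13 ≈ 2.8462, so f = (1/2)^(37/13) ≈ 0.139066.
Cmin,ss = (D/Vd)·f/(1−f), so D = Cmin,ss·Vd·(1−f)/f.
D = 4 × 50 × (1−f)/f ≈ 4 × 50 × 6.19083 ≈ 1238.17 mg.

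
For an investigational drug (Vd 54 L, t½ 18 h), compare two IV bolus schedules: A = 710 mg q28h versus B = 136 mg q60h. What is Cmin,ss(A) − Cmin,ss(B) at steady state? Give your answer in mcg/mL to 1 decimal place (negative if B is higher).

6.5 mcg/mL

Regimen A: f = (1/2)^(28/18) ≈ 0.3402; Cmin,ss = (710/54)·f/(1−f) ≈ 6.779 mcg/mL.
Regimen B: f = (1/2)^(60/18) ≈ 0.0992; Cmin,ss = (136/54)·f/(1−f) ≈ 0.277 mcg/mL.
Difference ≈ 6.779 − 0.277 ≈ 6.502 mcg/mL.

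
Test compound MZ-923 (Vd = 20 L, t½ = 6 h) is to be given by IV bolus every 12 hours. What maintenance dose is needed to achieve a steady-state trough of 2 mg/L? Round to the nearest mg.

τ/t½ = 12/6 ≈ 2, so f = (1/2)^(12/6) ≈ 0.250000.
Cmin,ss = (D/Vd)·f/(1−f), so D = Cmin,ss·Vd·(1−f)/f.
D = 2 × 20 × (1−f)/f ≈ 2 × 20 × 3.00000 ≈ 120.00 mg.

120 mg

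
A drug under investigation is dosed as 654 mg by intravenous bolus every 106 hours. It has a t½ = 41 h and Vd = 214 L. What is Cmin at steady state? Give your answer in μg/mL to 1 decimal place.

Over one 106-h interval, 106/41 ≈ 2.5854 half-lives elapse, leaving f ≈ 0.1666 of each dose.
Single-dose peak C₀ = D/Vd = 654/214 ≈ 3.056 μg/mL.
Steady-state trough Cmin,ss = C₀·f/(1−f) ≈ 3.056 × 0.1666/0.8334 ≈ 0.611 μg/mL.

0.6 μg/mL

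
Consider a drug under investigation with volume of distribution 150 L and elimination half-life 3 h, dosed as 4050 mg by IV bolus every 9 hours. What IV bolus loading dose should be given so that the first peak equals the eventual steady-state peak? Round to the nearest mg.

4629 mg

f = (1/2)^(9/3) ≈ 0.125000; accumulation ratio R = 1/(1−f) ≈ 1.14286.
Loading dose to hit Cmax,ss on first dose: D_load = D_maint·R ≈ 4050 × 1.14286 ≈ 4628.58 mg.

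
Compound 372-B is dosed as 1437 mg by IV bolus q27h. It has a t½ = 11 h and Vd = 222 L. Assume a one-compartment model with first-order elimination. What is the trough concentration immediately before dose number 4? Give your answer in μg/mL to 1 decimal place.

1.4 μg/mL

f = (1/2)^(τ/t½) = (1/2)^(27/11) ≈ 0.1824.
C₀ = D/Vd = 1437/222 ≈ 6.473 μg/mL.
Before the 4th dose, 3 doses have been given. Superposition: Cmin = C₀·(f + f² + … + f^3).
≈ 6.473 × (0.1824 + 0.0333 + 0.0061) ≈ 6.473 × 0.2218 ≈ 1.436 μg/mL.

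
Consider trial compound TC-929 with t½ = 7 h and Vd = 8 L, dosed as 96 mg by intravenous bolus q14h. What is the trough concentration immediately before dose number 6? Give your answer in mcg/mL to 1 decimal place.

f = (1/2)^(τ/t½) = (1/2)^(14/7) ≈ 0.2500.
C₀ = D/Vd = 96/8 ≈ 12.000 mcg/mL.
Before the 6th dose, 5 doses have been given. Superposition: Cmin = C₀·(f + f² + … + f^5).
≈ 12.000 × (0.2500 + 0.0625 + 0.0156 + 0.0039 + 0.0010) ≈ 12.000 × 0.3330 ≈ 3.996 mcg/mL.

4.0 mcg/mL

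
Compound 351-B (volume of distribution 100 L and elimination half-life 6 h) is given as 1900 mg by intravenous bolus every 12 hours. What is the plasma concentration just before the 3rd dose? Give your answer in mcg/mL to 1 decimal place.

5.9 mcg/mL

f = (1/2)^(τ/t½) = (1/2)^(12/6) ≈ 0.2500.
C₀ = D/Vd = 1900/100 ≈ 19.000 mcg/mL.
Before the 3rd dose, 2 doses have been given. Superposition: Cmin = C₀·(f + f²).
≈ 19.000 × (0.2500 + 0.0625) ≈ 19.000 × 0.3125 ≈ 5.938 mcg/mL.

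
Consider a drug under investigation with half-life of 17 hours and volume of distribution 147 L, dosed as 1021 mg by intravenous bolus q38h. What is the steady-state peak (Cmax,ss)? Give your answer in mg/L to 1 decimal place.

8.8 mg/L

Over one 38-h interval, 38/17 ≈ 2.2353 half-lives elapse, leaving f ≈ 0.2124 of each dose.
At steady state, accumulation factor R = 1/(1 − e^(−kτ)) ≈ 1.2697.
Each bolus raises the concentration by D/Vd = 1021/147 ≈ 6.946 mg/L.
Steady-state peak Cmax,ss = C₀·R ≈ 6.946 × 1.2697 ≈ 8.819 mg/L.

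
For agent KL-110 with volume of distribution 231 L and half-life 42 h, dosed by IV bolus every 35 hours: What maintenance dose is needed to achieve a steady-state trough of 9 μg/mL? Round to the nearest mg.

τ/t½ = 35/42 ≈ 0.83333, so f = (1/2)^(35/42) ≈ 0.561231.
Cmin,ss = (D/Vd)·f/(1−f), so D = Cmin,ss·Vd·(1−f)/f.
D = 9 × 231 × (1−f)/f ≈ 9 × 231 × 0.78180 ≈ 1625.36 mg.

1625 mg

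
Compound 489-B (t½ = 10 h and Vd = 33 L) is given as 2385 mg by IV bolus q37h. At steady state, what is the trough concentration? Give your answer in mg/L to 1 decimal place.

6.0 mg/L

τ/t½ = 37/10 ≈ 3.7, so fraction remaining f = (1/2)^(37/10) ≈ 0.0769.
Single-dose peak C₀ = D/Vd = 2385/33 ≈ 72.273 mg/L.
Steady-state trough Cmin,ss = C₀·f/(1−f) ≈ 72.273 × 0.0769/0.9231 ≈ 6.021 mg/L.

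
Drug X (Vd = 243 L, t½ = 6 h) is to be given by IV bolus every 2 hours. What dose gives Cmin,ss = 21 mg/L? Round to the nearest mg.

τ/t½ = 2/6 ≈ 0.33333, so f = (1/2)^(2/6) ≈ 0.793701.
Cmin,ss = (D/Vd)·f/(1−f), so D = Cmin,ss·Vd·(1−f)/f.
D = 21 × 243 × (1−f)/f ≈ 21 × 243 × 0.25992 ≈ 1326.37 mg.

1326 mg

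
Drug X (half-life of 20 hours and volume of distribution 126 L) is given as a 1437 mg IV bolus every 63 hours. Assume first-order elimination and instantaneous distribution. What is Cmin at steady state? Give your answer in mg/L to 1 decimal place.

1.4 mg/L

Over one 63-h interval, 63/20 ≈ 3.15 half-lives elapse, leaving f ≈ 0.1127 of each dose.
Accumulation ratio R = 1/(1 − f) ≈ 1/0.8873 ≈ 1.1270.
Each bolus raises the concentration by D/Vd = 1437/126 ≈ 11.405 mg/L.
Cmax,ss = C₀/(1 − f) ≈ 11.405/0.8873 ≈ 12.854 mg/L.
Steady-state trough Cmin,ss = Cmax,ss·f ≈ 12.854 × 0.1127 ≈ 1.449 mg/L.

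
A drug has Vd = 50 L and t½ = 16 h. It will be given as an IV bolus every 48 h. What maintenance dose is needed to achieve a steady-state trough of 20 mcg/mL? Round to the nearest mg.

τ/t½ = 48/16 ≈ 3, so f = (1/2)^(48/16) ≈ 0.125000.
Cmin,ss = (D/Vd)·f/(1−f), so D = Cmin,ss·Vd·(1−f)/f.
D = 20 × 50 × (1−f)/f ≈ 20 × 50 × 7.00000 ≈ 7000.00 mg.

7000 mg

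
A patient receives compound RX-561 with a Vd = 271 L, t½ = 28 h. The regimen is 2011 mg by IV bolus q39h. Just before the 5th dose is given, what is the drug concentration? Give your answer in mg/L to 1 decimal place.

f = (1/2)^(τ/t½) = (1/2)^(39/28) ≈ 0.3808.
C₀ = D/Vd = 2011/271 ≈ 7.421 mg/L.
Before the 5th dose, 4 doses have been given. Superposition: Cmin = C₀·(f + f² + … + f^4).
≈ 7.421 × (0.3808 + 0.1450 + 0.0552 + 0.0210) ≈ 7.421 × 0.6020 ≈ 4.467 mg/L.

4.5 mg/L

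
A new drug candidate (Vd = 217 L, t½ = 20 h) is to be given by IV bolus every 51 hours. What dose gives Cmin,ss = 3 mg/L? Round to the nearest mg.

τ/t½ = 51/20 ≈ 2.55, so f = (1/2)^(51/20) ≈ 0.170755.
Cmin,ss = (D/Vd)·f/(1−f), so D = Cmin,ss·Vd·(1−f)/f.
D = 3 × 217 × (1−f)/f ≈ 3 × 217 × 4.85634 ≈ 3161.48 mg.

3161 mg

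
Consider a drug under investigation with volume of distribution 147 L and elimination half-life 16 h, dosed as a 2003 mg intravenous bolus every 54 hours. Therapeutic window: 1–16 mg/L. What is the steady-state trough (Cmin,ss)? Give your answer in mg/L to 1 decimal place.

1.5 mg/L

Over one 54-h interval, 54/16 ≈ 3.375 half-lives elapse, leaving f ≈ 0.0964 of each dose.
Single-dose peak C₀ = D/Vd = 2003/147 ≈ 13.626 mg/L.
Steady-state trough Cmin,ss = C₀·f/(1−f) ≈ 13.626 × 0.0964/0.9036 ≈ 1.454 mg/L.
Trough 1.5 mg/L vs MEC 1 mg/L: adequate.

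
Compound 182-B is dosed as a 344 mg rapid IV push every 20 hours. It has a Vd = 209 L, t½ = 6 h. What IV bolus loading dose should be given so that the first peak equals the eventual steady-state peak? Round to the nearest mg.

382 mg

f = (1/2)^(20/6) ≈ 0.099213; accumulation ratio R = 1/(1−f) ≈ 1.11014.
Loading dose to hit Cmax,ss on first dose: D_load = D_maint·R ≈ 344 × 1.11014 ≈ 381.89 mg.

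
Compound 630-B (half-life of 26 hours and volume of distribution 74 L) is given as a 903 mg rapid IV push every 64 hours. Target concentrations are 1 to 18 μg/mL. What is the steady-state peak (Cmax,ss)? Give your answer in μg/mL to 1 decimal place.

Over one 64-h interval, 64/26 ≈ 2.4615 half-lives elapse, leaving f ≈ 0.1816 of each dose.
At steady state, accumulation factor R = 1/(1 − e^(−kτ)) ≈ 1.2219.
Each bolus raises the concentration by D/Vd = 903/74 ≈ 12.203 μg/mL.
Steady-state peak Cmax,ss = C₀·R ≈ 12.203 × 1.2219 ≈ 14.911 μg/mL.
Peak 14.9 μg/mL vs MTC 18 μg/mL: below toxic threshold.

14.9 μg/mL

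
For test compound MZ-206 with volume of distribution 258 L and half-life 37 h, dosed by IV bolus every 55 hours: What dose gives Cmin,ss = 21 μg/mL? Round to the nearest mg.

9764 mg

τ/t½ = 55/37 ≈ 1.4865, so f = (1/2)^(55/37) ≈ 0.356881.
Cmin,ss = (D/Vd)·f/(1−f), so D = Cmin,ss·Vd·(1−f)/f.
D = 21 × 258 × (1−f)/f ≈ 21 × 258 × 1.80205 ≈ 9763.51 mg.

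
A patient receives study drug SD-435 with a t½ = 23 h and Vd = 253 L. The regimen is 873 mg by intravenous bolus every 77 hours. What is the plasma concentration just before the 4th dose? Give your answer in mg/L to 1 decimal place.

0.4 mg/L

f = (1/2)^(τ/t½) = (1/2)^(77/23) ≈ 0.0982.
C₀ = D/Vd = 873/253 ≈ 3.451 mg/L.
Before the 4th dose, 3 doses have been given. Superposition: Cmin = C₀·(f + f² + … + f^3).
≈ 3.451 × (0.0982 + 0.0096 + 0.0009) ≈ 3.451 × 0.1087 ≈ 0.375 mg/L.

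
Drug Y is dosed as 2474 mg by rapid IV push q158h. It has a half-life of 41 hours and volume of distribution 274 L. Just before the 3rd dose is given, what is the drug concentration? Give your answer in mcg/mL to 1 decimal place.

f = (1/2)^(τ/t½) = (1/2)^(158/41) ≈ 0.0692.
C₀ = D/Vd = 2474/274 ≈ 9.029 mcg/mL.
Before the 3rd dose, 2 doses have been given. Superposition: Cmin = C₀·(f + f²).
≈ 9.029 × (0.0692 + 0.0048) ≈ 9.029 × 0.0740 ≈ 0.668 mcg/mL.

0.7 mcg/mL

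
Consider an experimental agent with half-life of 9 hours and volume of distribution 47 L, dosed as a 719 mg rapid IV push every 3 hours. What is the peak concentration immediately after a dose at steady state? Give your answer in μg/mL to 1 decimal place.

Over one 3-h interval, 3/9 ≈ 0.33333 half-lives elapse, leaving f ≈ 0.7937 of each dose.
At steady state, accumulation factor R = 1/(1 − e^(−kτ)) ≈ 4.8473.
Each bolus raises the concentration by D/Vd = 719/47 ≈ 15.298 μg/mL.
Steady-state peak Cmax,ss = C₀·R ≈ 15.298 × 4.8473 ≈ 74.154 μg/mL.

74.2 μg/mL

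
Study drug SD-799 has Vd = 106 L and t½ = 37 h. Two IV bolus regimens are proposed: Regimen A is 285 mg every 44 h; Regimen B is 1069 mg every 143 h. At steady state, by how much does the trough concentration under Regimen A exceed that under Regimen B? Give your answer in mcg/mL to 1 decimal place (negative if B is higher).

1.4 mcg/mL

Regimen A: f = (1/2)^(44/37) ≈ 0.4385; Cmin,ss = (285/106)·f/(1−f) ≈ 2.100 mcg/mL.
Regimen B: f = (1/2)^(143/37) ≈ 0.0686; Cmin,ss = (1069/106)·f/(1−f) ≈ 0.743 mcg/mL.
Difference ≈ 2.100 − 0.743 ≈ 1.357 mcg/mL.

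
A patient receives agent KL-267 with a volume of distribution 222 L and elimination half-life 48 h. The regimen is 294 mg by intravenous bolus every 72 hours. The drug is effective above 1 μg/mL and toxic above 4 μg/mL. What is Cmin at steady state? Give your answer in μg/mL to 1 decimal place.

0.7 μg/mL

Over one 72-h interval, 72/48 ≈ 1.5 half-lives elapse, leaving f ≈ 0.3536 of each dose.
At steady state, accumulation factor R = 1/(1 − e^(−kτ)) ≈ 1.5470.
Each bolus raises the concentration by D/Vd = 294/222 ≈ 1.324 μg/mL.
Cmax,ss = C₀/(1 − f) ≈ 1.324/0.6464 ≈ 2.048 μg/mL.
Steady-state trough Cmin,ss = Cmax,ss·f ≈ 2.048 × 0.3536 ≈ 0.724 μg/mL.
Trough 0.7 μg/mL vs MEC 1 μg/mL: subtherapeutic.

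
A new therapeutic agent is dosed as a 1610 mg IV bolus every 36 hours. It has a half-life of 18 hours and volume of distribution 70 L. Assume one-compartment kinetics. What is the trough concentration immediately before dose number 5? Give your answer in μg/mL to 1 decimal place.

f = (1/2)^(τ/t½) = (1/2)^(36/18) ≈ 0.2500.
C₀ = D/Vd = 1610/70 ≈ 23.000 μg/mL.
Before the 5th dose, 4 doses have been given. Superposition: Cmin = C₀·(f + f² + … + f^4).
≈ 23.000 × (0.2500 + 0.0625 + 0.0156 + 0.0039) ≈ 23.000 × 0.3320 ≈ 7.636 μg/mL.

7.6 μg/mL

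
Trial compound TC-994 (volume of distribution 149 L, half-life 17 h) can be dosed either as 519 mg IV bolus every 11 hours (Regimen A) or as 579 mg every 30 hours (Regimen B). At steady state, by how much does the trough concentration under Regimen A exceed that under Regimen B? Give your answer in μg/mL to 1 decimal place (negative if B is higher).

Regimen A: f = (1/2)^(11/17) ≈ 0.6386; Cmin,ss = (519/149)·f/(1−f) ≈ 6.155 μg/mL.
Regimen B: f = (1/2)^(30/17) ≈ 0.2943; Cmin,ss = (579/149)·f/(1−f) ≈ 1.621 μg/mL.
Difference ≈ 6.155 − 1.621 ≈ 4.534 μg/mL.

4.5 μg/mL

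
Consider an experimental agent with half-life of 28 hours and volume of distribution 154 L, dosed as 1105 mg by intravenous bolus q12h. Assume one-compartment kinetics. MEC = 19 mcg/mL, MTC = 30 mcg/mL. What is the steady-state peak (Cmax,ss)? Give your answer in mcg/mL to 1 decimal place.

27.9 mcg/mL

k = ln2/t½ = ln2/28 ≈ 0.024755 h⁻¹; fraction remaining f = e^(−kτ) = e^(−0.024755×12) ≈ 0.7430.
Accumulation ratio R = 1/(1 − f) ≈ 1/0.2570 ≈ 3.8911.
Single-dose peak C₀ = D/Vd = 1105/154 ≈ 7.175 mcg/mL.
Steady-state peak Cmax,ss = C₀·R ≈ 7.175 × 3.8911 ≈ 27.919 mcg/mL.
Peak 27.9 mcg/mL vs MTC 30 mcg/mL: below toxic threshold.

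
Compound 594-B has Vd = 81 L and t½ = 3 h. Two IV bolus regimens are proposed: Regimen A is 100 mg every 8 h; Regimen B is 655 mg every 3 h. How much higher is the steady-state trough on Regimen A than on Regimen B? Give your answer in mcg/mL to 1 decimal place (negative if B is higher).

-7.9 mcg/mL

Regimen A: f = (1/2)^(8/3) ≈ 0.1575; Cmin,ss = (100/81)·f/(1−f) ≈ 0.231 mcg/mL.
Regimen B: f = (1/2)^(3/3) ≈ 0.5000; Cmin,ss = (655/81)·f/(1−f) ≈ 8.086 mcg/mL.
Difference ≈ 0.231 − 8.086 ≈ -7.855 mcg/mL.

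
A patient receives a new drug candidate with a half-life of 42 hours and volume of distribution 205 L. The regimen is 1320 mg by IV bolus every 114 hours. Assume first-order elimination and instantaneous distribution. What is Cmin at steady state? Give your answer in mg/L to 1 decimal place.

1.2 mg/L

Over one 114-h interval, 114/42 ≈ 2.7143 half-lives elapse, leaving f ≈ 0.1524 of each dose.
At steady state, accumulation factor R = 1/(1 − e^(−kτ)) ≈ 1.1798.
Single-dose peak C₀ = D/Vd = 1320/205 ≈ 6.439 mg/L.
Cmax,ss = C₀/(1 − f) ≈ 6.439/0.8476 ≈ 7.597 mg/L.
One interval later, Cmin,ss = Cmax,ss·e^(−kτ) ≈ 7.597 × 0.1524 ≈ 1.158 mg/L.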